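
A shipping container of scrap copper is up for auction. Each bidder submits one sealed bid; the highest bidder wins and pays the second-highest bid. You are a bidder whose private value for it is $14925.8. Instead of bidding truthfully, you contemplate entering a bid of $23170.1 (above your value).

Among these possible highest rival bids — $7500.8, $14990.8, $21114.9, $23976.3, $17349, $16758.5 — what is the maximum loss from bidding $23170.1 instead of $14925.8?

$7500.8: same outcome either way → loss $0.
$14990.8: truthful gives $0, deviation gives −$65 → loss $65.
$21114.9: truthful gives $0, deviation gives −$6189.1 → loss $6189.1.
$23976.3: same outcome either way → loss $0.
$17349: truthful gives $0, deviation gives −$2423.2 → loss $2423.2.
$16758.5: truthful gives $0, deviation gives −$1832.7 → loss $1832.7.
Maximum loss: $6189.1.

$6189.1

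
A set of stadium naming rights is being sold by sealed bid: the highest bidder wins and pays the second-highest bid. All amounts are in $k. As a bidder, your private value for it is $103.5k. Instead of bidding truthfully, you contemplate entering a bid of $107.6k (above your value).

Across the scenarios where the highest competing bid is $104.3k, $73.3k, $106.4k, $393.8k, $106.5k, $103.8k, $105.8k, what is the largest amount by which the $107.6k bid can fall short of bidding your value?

$3k

$104.3k: truthful gives $0k, deviation gives −$0.8k → loss $0.8k.
$73.3k: same outcome either way → loss $0k.
$106.4k: truthful gives $0k, deviation gives −$2.9k → loss $2.9k.
$393.8k: same outcome either way → loss $0k.
$106.5k: truthful gives $0k, deviation gives −$3k → loss $3k.
$103.8k: truthful gives $0k, deviation gives −$0.3k → loss $0.3k.
$105.8k: truthful gives $0k, deviation gives −$2.3k → loss $2.3k.
Maximum loss: $3k.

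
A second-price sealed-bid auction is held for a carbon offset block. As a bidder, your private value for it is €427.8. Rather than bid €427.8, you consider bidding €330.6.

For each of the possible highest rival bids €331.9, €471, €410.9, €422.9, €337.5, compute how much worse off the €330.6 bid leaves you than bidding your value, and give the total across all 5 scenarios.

The deviation costs you only when the competing bid falls strictly between €330.6 and €427.8; elsewhere both bids give the same outcome.
€331.9: truthful payoff €95.9, deviation payoff €0 → loss €95.9.
€471: outcomes coincide → loss €0.
€410.9: truthful payoff €16.9, deviation payoff €0 → loss €16.9.
€422.9: truthful payoff €4.9, deviation payoff €0 → loss €4.9.
€337.5: truthful payoff €90.3, deviation payoff €0 → loss €90.3.
Total loss = €95.9 + €16.9 + €4.9 + €90.3 = €208.
Because the price is fixed by the runner-up's bid, deviating from your value can only change a good outcome into a bad one — never the reverse.

€208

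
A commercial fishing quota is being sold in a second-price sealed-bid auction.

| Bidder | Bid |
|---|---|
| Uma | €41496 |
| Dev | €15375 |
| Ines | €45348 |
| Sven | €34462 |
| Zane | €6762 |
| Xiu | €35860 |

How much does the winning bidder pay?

Highest bid: Ines at €45348, so Ines wins.
Second-highest bid: Uma at €41496 — that is the price the winner pays.

€41496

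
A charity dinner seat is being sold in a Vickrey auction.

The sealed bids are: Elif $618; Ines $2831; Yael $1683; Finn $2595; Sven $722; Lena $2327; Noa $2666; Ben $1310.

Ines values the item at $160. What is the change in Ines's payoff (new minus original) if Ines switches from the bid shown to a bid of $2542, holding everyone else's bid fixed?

$2506

The highest bid among the other bidders is $2666; Ines's bid doesn't change that.
Original bid $2831: Ines is highest, pays the top rival bid $2666; payoff $160 − $2666 = −$2506.
Alternative bid $2542: Ines is not highest (top rival bid is $2666); payoff $0.
Change in payoff = $0 − (−$2506) = $2506.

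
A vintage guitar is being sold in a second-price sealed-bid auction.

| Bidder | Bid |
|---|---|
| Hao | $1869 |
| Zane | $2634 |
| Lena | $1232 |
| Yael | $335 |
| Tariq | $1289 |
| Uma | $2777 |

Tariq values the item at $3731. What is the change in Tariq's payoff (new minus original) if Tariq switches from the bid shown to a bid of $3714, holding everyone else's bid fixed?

$954

The highest bid among the other bidders is $2777; Tariq's bid doesn't change that.
Original bid $1289: Tariq is not highest (top rival bid is $2777); payoff $0.
Alternative bid $3714: Tariq is highest, pays the top rival bid $2777; payoff $3731 − $2777 = $954.
Change in payoff = $954 − ($0) = $954.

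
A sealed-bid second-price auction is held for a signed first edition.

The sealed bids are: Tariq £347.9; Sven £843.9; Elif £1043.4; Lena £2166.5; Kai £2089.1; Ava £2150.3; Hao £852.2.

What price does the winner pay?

Highest bid: Lena at £2166.5, so Lena wins.
Second-highest bid: Ava at £2150.3 — that is the price the winner pays.

£2150.3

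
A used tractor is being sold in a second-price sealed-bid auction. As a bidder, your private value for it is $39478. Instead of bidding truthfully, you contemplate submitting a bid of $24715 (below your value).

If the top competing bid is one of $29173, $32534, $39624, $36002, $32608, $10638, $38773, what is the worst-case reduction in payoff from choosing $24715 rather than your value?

$10305

$29173: truthful gives $10305, deviation gives $0 → loss $10305.
$32534: truthful gives $6944, deviation gives $0 → loss $6944.
$39624: same outcome either way → loss $0.
$36002: truthful gives $3476, deviation gives $0 → loss $3476.
$32608: truthful gives $6870, deviation gives $0 → loss $6870.
$10638: same outcome either way → loss $0.
$38773: truthful gives $705, deviation gives $0 → loss $705.
Maximum loss: $10305.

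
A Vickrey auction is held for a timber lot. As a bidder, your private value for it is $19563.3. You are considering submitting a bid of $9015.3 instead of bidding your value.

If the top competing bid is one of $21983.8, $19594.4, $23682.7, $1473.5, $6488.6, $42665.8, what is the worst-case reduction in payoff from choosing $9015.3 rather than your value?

$0

$21983.8: same outcome either way → loss $0.
$19594.4: same outcome either way → loss $0.
$23682.7: same outcome either way → loss $0.
$1473.5: same outcome either way → loss $0.
$6488.6: same outcome either way → loss $0.
$42665.8: same outcome either way → loss $0.
Maximum loss: $0.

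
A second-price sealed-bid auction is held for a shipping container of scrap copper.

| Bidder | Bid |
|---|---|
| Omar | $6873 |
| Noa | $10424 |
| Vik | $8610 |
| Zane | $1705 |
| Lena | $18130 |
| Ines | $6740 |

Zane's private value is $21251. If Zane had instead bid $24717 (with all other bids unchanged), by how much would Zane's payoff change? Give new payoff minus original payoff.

The highest bid among the other bidders is $18130; Zane's bid doesn't change that.
Original bid $1705: Zane is not highest (top rival bid is $18130); payoff $0.
Alternative bid $24717: Zane is highest, pays the top rival bid $18130; payoff $21251 − $18130 = $3121.
Change in payoff = $3121 − ($0) = $3121.

$3121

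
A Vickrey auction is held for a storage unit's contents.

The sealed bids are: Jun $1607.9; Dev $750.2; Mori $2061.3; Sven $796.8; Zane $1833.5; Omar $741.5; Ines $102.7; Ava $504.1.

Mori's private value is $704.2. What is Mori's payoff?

Highest bid: Mori at $2061.3, so Mori wins.
Second-highest bid: Zane at $1833.5 — that is the price the winner pays.
Mori's payoff = value − price = $704.2 − $1833.5 = −$1129.3.

−$1129.3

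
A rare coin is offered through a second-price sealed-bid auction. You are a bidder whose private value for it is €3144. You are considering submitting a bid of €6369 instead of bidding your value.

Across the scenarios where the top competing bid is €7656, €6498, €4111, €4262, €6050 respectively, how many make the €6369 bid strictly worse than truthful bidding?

The deviation hurts exactly when the highest competing bid lies strictly between €3144 and €6369 — overbidding then wins at a price above your value.
€7656: above both → same outcome either way.
€6498: above both → same outcome either way.
€4111: inside the interval → strictly worse (loss €967).
€4262: inside the interval → strictly worse (loss €1118).
€6050: inside the interval → strictly worse (loss €2906).
Count: 3.

3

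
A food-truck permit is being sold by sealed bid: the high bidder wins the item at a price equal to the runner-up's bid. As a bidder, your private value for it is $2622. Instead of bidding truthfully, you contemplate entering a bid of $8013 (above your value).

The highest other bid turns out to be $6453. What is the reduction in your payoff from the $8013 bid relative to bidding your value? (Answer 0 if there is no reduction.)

$3831

Bidding your value $2622: you lose (since $2622 < $6453). Payoff $0.
Bidding $8013: you win and pay $6453. Payoff $2622 − $6453 = −$3831.
The competing bid $6453 lies between your value and your inflated bid, so overbidding wins an item priced above your value.
Loss from deviating = $0 − (−$3831) = $3831.
In a second-price auction your bid sets only whether you win, not what you pay, so bidding your true value is weakly dominant.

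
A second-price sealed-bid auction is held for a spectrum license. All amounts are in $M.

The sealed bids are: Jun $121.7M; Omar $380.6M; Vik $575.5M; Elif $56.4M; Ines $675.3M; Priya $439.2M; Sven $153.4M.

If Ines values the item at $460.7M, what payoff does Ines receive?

Highest bid: Ines at $675.3M, so Ines wins.
Second-highest bid: Vik at $575.5M — that is the price the winner pays.
Ines's payoff = value − price = $460.7M − $575.5M = −$114.8M.

−$114.8M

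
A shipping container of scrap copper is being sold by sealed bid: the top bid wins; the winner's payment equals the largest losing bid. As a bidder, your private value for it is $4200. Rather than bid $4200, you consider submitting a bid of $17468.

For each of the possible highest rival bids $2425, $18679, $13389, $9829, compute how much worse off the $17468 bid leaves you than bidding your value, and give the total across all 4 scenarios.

The deviation costs you only when the competing bid falls strictly between $4200 and $17468; elsewhere both bids give the same outcome.
$2425: outcomes coincide → loss $0.
$18679: outcomes coincide → loss $0.
$13389: truthful payoff $0, deviation payoff −$9189 → loss $9189.
$9829: truthful payoff $0, deviation payoff −$5629 → loss $5629.
Total loss = $9189 + $5629 = $14818.

$14818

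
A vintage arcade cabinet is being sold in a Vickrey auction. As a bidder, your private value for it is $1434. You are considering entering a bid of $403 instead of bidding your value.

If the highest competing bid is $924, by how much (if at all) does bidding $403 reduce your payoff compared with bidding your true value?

$510

Bidding your value $1434: you win (since $1434 > $924) and pay $924. Payoff $510.
Bidding $403: you lose. Payoff $0.
The competing bid $924 lies between your shaded bid and your value, so underbidding forfeits an item you could have won at a profitable price.
Loss from deviating = $510 − ($0) = $510.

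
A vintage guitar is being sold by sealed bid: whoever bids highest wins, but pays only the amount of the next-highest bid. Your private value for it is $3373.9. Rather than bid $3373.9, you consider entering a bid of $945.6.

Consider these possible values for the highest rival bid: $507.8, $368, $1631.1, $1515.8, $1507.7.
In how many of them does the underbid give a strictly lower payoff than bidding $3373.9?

The deviation hurts exactly when the highest competing bid lies strictly between $945.6 and $3373.9 — underbidding then forfeits a profitable win.
$507.8: below both → same outcome either way.
$368: below both → same outcome either way.
$1631.1: inside the interval → strictly worse (loss $1742.8).
$1515.8: inside the interval → strictly worse (loss $1858.1).
$1507.7: inside the interval → strictly worse (loss $1866.2).
Count: 3.

3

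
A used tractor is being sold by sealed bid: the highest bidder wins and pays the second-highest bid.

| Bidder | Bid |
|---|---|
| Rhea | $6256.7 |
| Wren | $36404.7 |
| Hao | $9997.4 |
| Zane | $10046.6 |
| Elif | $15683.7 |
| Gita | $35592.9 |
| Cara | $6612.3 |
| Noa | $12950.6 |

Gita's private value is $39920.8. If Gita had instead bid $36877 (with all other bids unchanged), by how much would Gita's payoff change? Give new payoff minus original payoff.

$3516.1

The highest bid among the other bidders is $36404.7; Gita's bid doesn't change that.
Original bid $35592.9: Gita is not highest (top rival bid is $36404.7); payoff $0.
Alternative bid $36877: Gita is highest, pays the top rival bid $36404.7; payoff $39920.8 − $36404.7 = $3516.1.
Change in payoff = $3516.1 − ($0) = $3516.1.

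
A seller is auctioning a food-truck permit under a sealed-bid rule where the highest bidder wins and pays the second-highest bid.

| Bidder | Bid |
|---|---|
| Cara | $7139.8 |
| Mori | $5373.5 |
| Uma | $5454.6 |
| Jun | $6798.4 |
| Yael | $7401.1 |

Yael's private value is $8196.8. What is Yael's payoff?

$1057

Highest bid: Yael at $7401.1, so Yael wins.
Second-highest bid: Cara at $7139.8 — that is the price the winner pays.
Yael's payoff = value − price = $8196.8 − $7139.8 = $1057.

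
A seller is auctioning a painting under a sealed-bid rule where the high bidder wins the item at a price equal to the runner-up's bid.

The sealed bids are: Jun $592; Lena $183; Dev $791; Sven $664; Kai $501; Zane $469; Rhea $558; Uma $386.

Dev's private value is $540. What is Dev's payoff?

−$124

Highest bid: Dev at $791, so Dev wins.
Second-highest bid: Sven at $664 — that is the price the winner pays.
Dev's payoff = value − price = $540 − $664 = −$124.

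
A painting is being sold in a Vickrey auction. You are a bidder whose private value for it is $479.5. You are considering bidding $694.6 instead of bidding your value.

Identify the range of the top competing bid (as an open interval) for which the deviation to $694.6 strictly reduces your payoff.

($479.5, $694.6)

If the competing bid is below $479.5, both bids win at the same price — no difference.
If it is above $694.6, both bids lose — no difference.
If it lies strictly between $479.5 and $694.6, bidding your value loses (payoff 0) while bidding $694.6 wins at a price above your value (payoff negative).
So the deviation strictly hurts on the open interval ($479.5, $694.6).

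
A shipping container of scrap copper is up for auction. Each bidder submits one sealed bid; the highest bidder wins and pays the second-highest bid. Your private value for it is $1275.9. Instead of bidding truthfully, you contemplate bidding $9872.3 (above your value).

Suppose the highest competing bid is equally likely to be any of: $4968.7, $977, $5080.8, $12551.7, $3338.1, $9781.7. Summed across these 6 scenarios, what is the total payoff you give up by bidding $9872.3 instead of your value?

$18065.7

The deviation costs you only when the competing bid falls strictly between $1275.9 and $9872.3; elsewhere both bids give the same outcome.
$4968.7: truthful payoff $0, deviation payoff −$3692.8 → loss $3692.8.
$977: outcomes coincide → loss $0.
$5080.8: truthful payoff $0, deviation payoff −$3804.9 → loss $3804.9.
$12551.7: outcomes coincide → loss $0.
$3338.1: truthful payoff $0, deviation payoff −$2062.2 → loss $2062.2.
$9781.7: truthful payoff $0, deviation payoff −$8505.8 → loss $8505.8.
Total loss = $3692.8 + $3804.9 + $2062.2 + $8505.8 = $18065.7.
Because the price is fixed by the runner-up's bid, deviating from your value can only change a good outcome into a bad one — never the reverse.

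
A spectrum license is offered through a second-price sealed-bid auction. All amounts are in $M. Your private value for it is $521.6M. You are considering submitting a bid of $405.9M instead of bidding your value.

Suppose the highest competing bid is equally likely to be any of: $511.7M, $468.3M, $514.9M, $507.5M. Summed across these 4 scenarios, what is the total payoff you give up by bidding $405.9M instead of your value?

$84M

The deviation costs you only when the competing bid falls strictly between $405.9M and $521.6M; elsewhere both bids give the same outcome.
$511.7M: truthful payoff $9.9M, deviation payoff $0M → loss $9.9M.
$468.3M: truthful payoff $53.3M, deviation payoff $0M → loss $53.3M.
$514.9M: truthful payoff $6.7M, deviation payoff $0M → loss $6.7M.
$507.5M: truthful payoff $14.1M, deviation payoff $0M → loss $14.1M.
Total loss = $9.9M + $53.3M + $6.7M + $14.1M = $84M.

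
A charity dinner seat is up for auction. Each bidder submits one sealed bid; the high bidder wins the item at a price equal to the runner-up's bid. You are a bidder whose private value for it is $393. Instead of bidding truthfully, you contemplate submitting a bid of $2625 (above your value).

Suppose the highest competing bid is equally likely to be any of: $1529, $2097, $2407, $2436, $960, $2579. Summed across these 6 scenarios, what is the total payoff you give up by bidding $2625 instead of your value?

The deviation costs you only when the competing bid falls strictly between $393 and $2625; elsewhere both bids give the same outcome.
$1529: truthful payoff $0, deviation payoff −$1136 → loss $1136.
$2097: truthful payoff $0, deviation payoff −$1704 → loss $1704.
$2407: truthful payoff $0, deviation payoff −$2014 → loss $2014.
$2436: truthful payoff $0, deviation payoff −$2043 → loss $2043.
$960: truthful payoff $0, deviation payoff −$567 → loss $567.
$2579: truthful payoff $0, deviation payoff −$2186 → loss $2186.
Total loss = $1136 + $1704 + $2014 + $2043 + $567 + $2186 = $9650.

$9650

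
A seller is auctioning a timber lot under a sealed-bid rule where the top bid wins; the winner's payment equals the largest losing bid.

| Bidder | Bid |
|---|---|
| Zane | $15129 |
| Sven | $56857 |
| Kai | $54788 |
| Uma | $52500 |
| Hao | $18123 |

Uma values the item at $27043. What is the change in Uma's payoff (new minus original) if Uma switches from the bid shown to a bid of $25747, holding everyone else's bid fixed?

$0

The highest bid among the other bidders is $56857; Uma's bid doesn't change that.
Original bid $52500: Uma is not highest (top rival bid is $56857); payoff $0.
Alternative bid $25747: Uma is not highest (top rival bid is $56857); payoff $0.
Change in payoff = $0 − ($0) = $0.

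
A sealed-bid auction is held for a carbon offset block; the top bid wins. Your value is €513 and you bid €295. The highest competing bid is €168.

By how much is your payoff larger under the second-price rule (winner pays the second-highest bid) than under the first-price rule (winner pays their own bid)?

€127

You have the highest bid, so you win under either rule.
Second-price: pay €168 → payoff €345.
First-price: pay your own bid €295 → payoff €218.
Difference = €345 − (€218) = €127.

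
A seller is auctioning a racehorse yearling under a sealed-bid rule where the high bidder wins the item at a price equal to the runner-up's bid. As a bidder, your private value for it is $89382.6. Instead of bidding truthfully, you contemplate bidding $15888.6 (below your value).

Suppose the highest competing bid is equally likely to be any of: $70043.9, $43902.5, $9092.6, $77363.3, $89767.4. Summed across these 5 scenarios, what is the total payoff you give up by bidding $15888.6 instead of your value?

The deviation costs you only when the competing bid falls strictly between $15888.6 and $89382.6; elsewhere both bids give the same outcome.
$70043.9: truthful payoff $19338.7, deviation payoff $0 → loss $19338.7.
$43902.5: truthful payoff $45480.1, deviation payoff $0 → loss $45480.1.
$9092.6: outcomes coincide → loss $0.
$77363.3: truthful payoff $12019.3, deviation payoff $0 → loss $12019.3.
$89767.4: outcomes coincide → loss $0.
Total loss = $19338.7 + $45480.1 + $12019.3 = $76838.1.

$76838.1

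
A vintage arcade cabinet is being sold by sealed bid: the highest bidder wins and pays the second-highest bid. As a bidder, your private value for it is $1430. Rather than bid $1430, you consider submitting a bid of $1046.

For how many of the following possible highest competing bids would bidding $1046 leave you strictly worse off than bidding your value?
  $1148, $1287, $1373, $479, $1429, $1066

5

The deviation hurts exactly when the highest competing bid lies strictly between $1046 and $1430 — underbidding then forfeits a profitable win.
$1148: inside the interval → strictly worse (loss $282).
$1287: inside the interval → strictly worse (loss $143).
$1373: inside the interval → strictly worse (loss $57).
$479: below both → same outcome either way.
$1429: inside the interval → strictly worse (loss $1).
$1066: inside the interval → strictly worse (loss $364).
Count: 5.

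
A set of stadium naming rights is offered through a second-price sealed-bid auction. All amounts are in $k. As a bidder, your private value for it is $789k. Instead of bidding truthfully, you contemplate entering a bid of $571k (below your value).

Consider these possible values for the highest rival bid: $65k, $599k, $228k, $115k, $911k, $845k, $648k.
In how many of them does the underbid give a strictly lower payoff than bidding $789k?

2

The deviation hurts exactly when the highest competing bid lies strictly between $571k and $789k — underbidding then forfeits a profitable win.
$65k: below both → same outcome either way.
$599k: inside the interval → strictly worse (loss $190k).
$228k: below both → same outcome either way.
$115k: below both → same outcome either way.
$911k: above both → same outcome either way.
$845k: above both → same outcome either way.
$648k: inside the interval → strictly worse (loss $141k).
Count: 2.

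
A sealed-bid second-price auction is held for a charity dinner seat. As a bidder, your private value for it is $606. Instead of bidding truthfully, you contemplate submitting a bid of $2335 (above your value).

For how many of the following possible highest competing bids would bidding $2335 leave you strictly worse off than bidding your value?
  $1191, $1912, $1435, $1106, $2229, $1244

The deviation hurts exactly when the highest competing bid lies strictly between $606 and $2335 — overbidding then wins at a price above your value.
$1191: inside the interval → strictly worse (loss $585).
$1912: inside the interval → strictly worse (loss $1306).
$1435: inside the interval → strictly worse (loss $829).
$1106: inside the interval → strictly worse (loss $500).
$2229: inside the interval → strictly worse (loss $1623).
$1244: inside the interval → strictly worse (loss $638).
Count: 6.

6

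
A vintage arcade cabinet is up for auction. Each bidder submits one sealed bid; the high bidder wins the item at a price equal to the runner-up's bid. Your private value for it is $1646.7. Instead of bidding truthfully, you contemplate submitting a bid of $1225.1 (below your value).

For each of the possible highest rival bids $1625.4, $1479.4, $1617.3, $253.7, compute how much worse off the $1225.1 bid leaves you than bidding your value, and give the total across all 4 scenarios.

The deviation costs you only when the competing bid falls strictly between $1225.1 and $1646.7; elsewhere both bids give the same outcome.
$1625.4: truthful payoff $21.3, deviation payoff $0 → loss $21.3.
$1479.4: truthful payoff $167.3, deviation payoff $0 → loss $167.3.
$1617.3: truthful payoff $29.4, deviation payoff $0 → loss $29.4.
$253.7: outcomes coincide → loss $0.
Total loss = $21.3 + $167.3 + $29.4 = $218.

$218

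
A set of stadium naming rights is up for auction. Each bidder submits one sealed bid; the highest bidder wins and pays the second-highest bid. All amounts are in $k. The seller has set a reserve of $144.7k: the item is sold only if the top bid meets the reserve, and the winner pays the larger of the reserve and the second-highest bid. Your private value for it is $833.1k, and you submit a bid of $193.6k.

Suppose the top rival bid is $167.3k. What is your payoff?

$665.8k

Your bid $193.6k is the highest and exceeds the reserve.
Price = max(second-highest bid, reserve) = max($167.3k, $144.7k) = $167.3k.
Payoff = $833.1k − $167.3k = $665.8k.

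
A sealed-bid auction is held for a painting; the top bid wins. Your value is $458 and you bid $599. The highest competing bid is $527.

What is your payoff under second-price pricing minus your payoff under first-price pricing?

$72

You have the highest bid, so you win under either rule.
Second-price: pay $527 → payoff −$69.
First-price: pay your own bid $599 → payoff −$141.
Difference = −$69 − (−$141) = $72.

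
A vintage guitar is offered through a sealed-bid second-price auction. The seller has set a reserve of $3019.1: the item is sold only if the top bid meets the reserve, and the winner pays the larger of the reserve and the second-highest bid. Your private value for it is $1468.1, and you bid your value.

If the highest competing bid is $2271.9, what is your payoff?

$0

Your bid $1468.1 is below the highest competing bid $2271.9, so you lose. Payoff $0.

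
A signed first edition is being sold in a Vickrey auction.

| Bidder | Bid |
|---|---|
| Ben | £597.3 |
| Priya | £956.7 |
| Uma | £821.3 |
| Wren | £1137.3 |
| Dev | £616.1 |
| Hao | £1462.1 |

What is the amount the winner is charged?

£1137.3

Highest bid: Hao at £1462.1, so Hao wins.
Second-highest bid: Wren at £1137.3 — that is the price the winner pays.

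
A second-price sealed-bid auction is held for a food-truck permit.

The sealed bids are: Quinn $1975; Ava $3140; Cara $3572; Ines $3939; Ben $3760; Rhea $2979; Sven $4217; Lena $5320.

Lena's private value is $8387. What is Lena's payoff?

$4170

Highest bid: Lena at $5320, so Lena wins.
Second-highest bid: Sven at $4217 — that is the price the winner pays.
Lena's payoff = value − price = $8387 − $4217 = $4170.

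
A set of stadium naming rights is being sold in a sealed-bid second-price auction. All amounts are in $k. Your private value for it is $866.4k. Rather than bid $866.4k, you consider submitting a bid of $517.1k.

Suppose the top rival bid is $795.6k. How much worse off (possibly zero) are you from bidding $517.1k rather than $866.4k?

$70.8k

Bidding your value $866.4k: you win (since $866.4k > $795.6k) and pay $795.6k. Payoff $70.8k.
Bidding $517.1k: you lose. Payoff $0k.
The competing bid $795.6k lies between your shaded bid and your value, so underbidding forfeits an item you could have won at a profitable price.
Loss from deviating = $70.8k − ($0k) = $70.8k.
In a second-price auction your bid sets only whether you win, not what you pay, so bidding your true value is weakly dominant.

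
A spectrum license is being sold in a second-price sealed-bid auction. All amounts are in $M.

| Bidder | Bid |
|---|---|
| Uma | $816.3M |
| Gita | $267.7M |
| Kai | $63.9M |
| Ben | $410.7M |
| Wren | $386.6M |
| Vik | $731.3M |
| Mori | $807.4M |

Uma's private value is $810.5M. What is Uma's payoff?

Highest bid: Uma at $816.3M, so Uma wins.
Second-highest bid: Mori at $807.4M — that is the price the winner pays.
Uma's payoff = value − price = $810.5M − $807.4M = $3.1M.

$3.1M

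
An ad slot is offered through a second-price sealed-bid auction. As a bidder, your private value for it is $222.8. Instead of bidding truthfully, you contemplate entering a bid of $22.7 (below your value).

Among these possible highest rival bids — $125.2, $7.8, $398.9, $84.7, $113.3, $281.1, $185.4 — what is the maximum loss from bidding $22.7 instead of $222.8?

$125.2: truthful gives $97.6, deviation gives $0 → loss $97.6.
$7.8: same outcome either way → loss $0.
$398.9: same outcome either way → loss $0.
$84.7: truthful gives $138.1, deviation gives $0 → loss $138.1.
$113.3: truthful gives $109.5, deviation gives $0 → loss $109.5.
$281.1: same outcome either way → loss $0.
$185.4: truthful gives $37.4, deviation gives $0 → loss $37.4.
Maximum loss: $138.1.

$138.1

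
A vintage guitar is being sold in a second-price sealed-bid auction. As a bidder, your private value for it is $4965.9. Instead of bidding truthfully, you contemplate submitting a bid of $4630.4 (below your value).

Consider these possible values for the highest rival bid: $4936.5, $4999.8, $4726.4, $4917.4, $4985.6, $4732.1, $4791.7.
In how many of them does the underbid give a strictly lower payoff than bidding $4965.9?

5

The deviation hurts exactly when the highest competing bid lies strictly between $4630.4 and $4965.9 — underbidding then forfeits a profitable win.
$4936.5: inside the interval → strictly worse (loss $29.4).
$4999.8: above both → same outcome either way.
$4726.4: inside the interval → strictly worse (loss $239.5).
$4917.4: inside the interval → strictly worse (loss $48.5).
$4985.6: above both → same outcome either way.
$4732.1: inside the interval → strictly worse (loss $233.8).
$4791.7: inside the interval → strictly worse (loss $174.2).
Count: 5.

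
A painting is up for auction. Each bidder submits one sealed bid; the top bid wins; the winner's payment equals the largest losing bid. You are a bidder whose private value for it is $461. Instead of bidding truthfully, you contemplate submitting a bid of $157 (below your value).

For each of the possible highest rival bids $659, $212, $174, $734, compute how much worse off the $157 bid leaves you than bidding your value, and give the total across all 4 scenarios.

$536

The deviation costs you only when the competing bid falls strictly between $157 and $461; elsewhere both bids give the same outcome.
$659: outcomes coincide → loss $0.
$212: truthful payoff $249, deviation payoff $0 → loss $249.
$174: truthful payoff $287, deviation payoff $0 → loss $287.
$734: outcomes coincide → loss $0.
Total loss = $249 + $287 = $536.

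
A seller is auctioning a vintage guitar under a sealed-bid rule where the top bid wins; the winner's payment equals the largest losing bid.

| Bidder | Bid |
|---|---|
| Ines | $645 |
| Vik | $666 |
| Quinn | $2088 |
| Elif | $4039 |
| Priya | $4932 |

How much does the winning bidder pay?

$4039

Highest bid: Priya at $4932, so Priya wins.
Second-highest bid: Elif at $4039 — that is the price the winner pays.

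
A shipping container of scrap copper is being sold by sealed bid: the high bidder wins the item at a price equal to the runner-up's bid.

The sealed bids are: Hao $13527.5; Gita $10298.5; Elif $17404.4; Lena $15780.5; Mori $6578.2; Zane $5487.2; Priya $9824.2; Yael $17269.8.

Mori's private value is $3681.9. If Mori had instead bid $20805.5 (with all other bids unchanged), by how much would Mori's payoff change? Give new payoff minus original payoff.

The highest bid among the other bidders is $17404.4; Mori's bid doesn't change that.
Original bid $6578.2: Mori is not highest (top rival bid is $17404.4); payoff $0.
Alternative bid $20805.5: Mori is highest, pays the top rival bid $17404.4; payoff $3681.9 − $17404.4 = −$13722.5.
Change in payoff = −$13722.5 − ($0) = −$13722.5.

−$13722.5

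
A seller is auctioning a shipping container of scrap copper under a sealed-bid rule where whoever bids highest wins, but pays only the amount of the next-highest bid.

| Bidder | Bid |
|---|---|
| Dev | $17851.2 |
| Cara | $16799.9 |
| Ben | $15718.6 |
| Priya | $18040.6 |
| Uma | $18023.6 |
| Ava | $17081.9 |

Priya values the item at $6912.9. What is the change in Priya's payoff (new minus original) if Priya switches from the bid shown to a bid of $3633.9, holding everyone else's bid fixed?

$11110.7

The highest bid among the other bidders is $18023.6; Priya's bid doesn't change that.
Original bid $18040.6: Priya is highest, pays the top rival bid $18023.6; payoff $6912.9 − $18023.6 = −$11110.7.
Alternative bid $3633.9: Priya is not highest (top rival bid is $18023.6); payoff $0.
Change in payoff = $0 − (−$11110.7) = $11110.7.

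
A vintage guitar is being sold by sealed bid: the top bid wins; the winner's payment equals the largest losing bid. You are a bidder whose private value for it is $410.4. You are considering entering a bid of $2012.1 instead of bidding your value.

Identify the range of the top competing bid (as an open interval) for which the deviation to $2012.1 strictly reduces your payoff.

If the competing bid is below $410.4, both bids win at the same price — no difference.
If it is above $2012.1, both bids lose — no difference.
If it lies strictly between $410.4 and $2012.1, bidding your value loses (payoff 0) while bidding $2012.1 wins at a price above your value (payoff negative).
So the deviation strictly hurts on the open interval ($410.4, $2012.1).
Truthful bidding weakly dominates here: raising your bid can only win items priced above your value, and lowering it can only forfeit items priced below.

($410.4, $2012.1)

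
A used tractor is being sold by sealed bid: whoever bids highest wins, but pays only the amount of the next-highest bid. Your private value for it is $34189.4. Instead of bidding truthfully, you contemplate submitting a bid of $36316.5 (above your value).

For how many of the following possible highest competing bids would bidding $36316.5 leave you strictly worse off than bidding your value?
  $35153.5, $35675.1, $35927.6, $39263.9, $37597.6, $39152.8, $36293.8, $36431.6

4

The deviation hurts exactly when the highest competing bid lies strictly between $34189.4 and $36316.5 — overbidding then wins at a price above your value.
$35153.5: inside the interval → strictly worse (loss $964.1).
$35675.1: inside the interval → strictly worse (loss $1485.7).
$35927.6: inside the interval → strictly worse (loss $1738.2).
$39263.9: above both → same outcome either way.
$37597.6: above both → same outcome either way.
$39152.8: above both → same outcome either way.
$36293.8: inside the interval → strictly worse (loss $2104.4).
$36431.6: above both → same outcome either way.
Count: 4.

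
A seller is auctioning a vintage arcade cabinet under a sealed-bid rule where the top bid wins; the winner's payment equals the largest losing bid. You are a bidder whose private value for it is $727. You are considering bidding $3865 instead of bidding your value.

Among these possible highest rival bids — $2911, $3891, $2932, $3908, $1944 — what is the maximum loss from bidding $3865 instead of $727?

$2911: truthful gives $0, deviation gives −$2184 → loss $2184.
$3891: same outcome either way → loss $0.
$2932: truthful gives $0, deviation gives −$2205 → loss $2205.
$3908: same outcome either way → loss $0.
$1944: truthful gives $0, deviation gives −$1217 → loss $1217.
Maximum loss: $2205.

$2205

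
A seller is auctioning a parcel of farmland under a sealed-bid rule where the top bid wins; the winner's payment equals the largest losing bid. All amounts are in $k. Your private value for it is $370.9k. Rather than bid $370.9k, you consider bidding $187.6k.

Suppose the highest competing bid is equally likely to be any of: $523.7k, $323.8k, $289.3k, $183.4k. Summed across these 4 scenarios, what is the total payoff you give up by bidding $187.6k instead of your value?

The deviation costs you only when the competing bid falls strictly between $187.6k and $370.9k; elsewhere both bids give the same outcome.
$523.7k: outcomes coincide → loss $0k.
$323.8k: truthful payoff $47.1k, deviation payoff $0k → loss $47.1k.
$289.3k: truthful payoff $81.6k, deviation payoff $0k → loss $81.6k.
$183.4k: outcomes coincide → loss $0k.
Total loss = $47.1k + $81.6k = $128.7k.
Truthful bidding weakly dominates here: raising your bid can only win items priced above your value, and lowering it can only forfeit items priced below.

$128.7k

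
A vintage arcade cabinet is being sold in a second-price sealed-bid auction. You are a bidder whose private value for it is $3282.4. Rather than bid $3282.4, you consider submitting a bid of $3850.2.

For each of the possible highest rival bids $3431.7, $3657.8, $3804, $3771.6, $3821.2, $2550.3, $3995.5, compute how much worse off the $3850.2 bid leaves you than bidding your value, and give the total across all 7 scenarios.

$2074.3

The deviation costs you only when the competing bid falls strictly between $3282.4 and $3850.2; elsewhere both bids give the same outcome.
$3431.7: truthful payoff $0, deviation payoff −$149.3 → loss $149.3.
$3657.8: truthful payoff $0, deviation payoff −$375.4 → loss $375.4.
$3804: truthful payoff $0, deviation payoff −$521.6 → loss $521.6.
$3771.6: truthful payoff $0, deviation payoff −$489.2 → loss $489.2.
$3821.2: truthful payoff $0, deviation payoff −$538.8 → loss $538.8.
$2550.3: outcomes coincide → loss $0.
$3995.5: outcomes coincide → loss $0.
Total loss = $149.3 + $375.4 + $521.6 + $489.2 + $538.8 = $2074.3.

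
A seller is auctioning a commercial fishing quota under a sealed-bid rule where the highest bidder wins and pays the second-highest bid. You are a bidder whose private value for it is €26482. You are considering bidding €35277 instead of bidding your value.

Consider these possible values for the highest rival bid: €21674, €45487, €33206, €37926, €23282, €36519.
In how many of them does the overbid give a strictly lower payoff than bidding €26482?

The deviation hurts exactly when the highest competing bid lies strictly between €26482 and €35277 — overbidding then wins at a price above your value.
€21674: below both → same outcome either way.
€45487: above both → same outcome either way.
€33206: inside the interval → strictly worse (loss €6724).
€37926: above both → same outcome either way.
€23282: below both → same outcome either way.
€36519: above both → same outcome either way.
Count: 1.

1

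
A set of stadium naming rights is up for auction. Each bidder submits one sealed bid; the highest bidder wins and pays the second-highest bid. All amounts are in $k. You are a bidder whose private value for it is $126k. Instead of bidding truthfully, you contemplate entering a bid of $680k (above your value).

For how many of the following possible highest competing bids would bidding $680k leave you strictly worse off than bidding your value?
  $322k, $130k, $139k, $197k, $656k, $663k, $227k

The deviation hurts exactly when the highest competing bid lies strictly between $126k and $680k — overbidding then wins at a price above your value.
$322k: inside the interval → strictly worse (loss $196k).
$130k: inside the interval → strictly worse (loss $4k).
$139k: inside the interval → strictly worse (loss $13k).
$197k: inside the interval → strictly worse (loss $71k).
$656k: inside the interval → strictly worse (loss $530k).
$663k: inside the interval → strictly worse (loss $537k).
$227k: inside the interval → strictly worse (loss $101k).
Count: 7.

7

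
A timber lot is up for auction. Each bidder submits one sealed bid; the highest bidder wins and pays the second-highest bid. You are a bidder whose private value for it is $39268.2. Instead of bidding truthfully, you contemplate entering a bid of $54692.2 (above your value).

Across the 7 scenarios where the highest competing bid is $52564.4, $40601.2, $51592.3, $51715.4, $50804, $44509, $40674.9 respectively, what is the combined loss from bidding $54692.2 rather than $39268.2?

$57583.8

The deviation costs you only when the competing bid falls strictly between $39268.2 and $54692.2; elsewhere both bids give the same outcome.
$52564.4: truthful payoff $0, deviation payoff −$13296.2 → loss $13296.2.
$40601.2: truthful payoff $0, deviation payoff −$1333 → loss $1333.
$51592.3: truthful payoff $0, deviation payoff −$12324.1 → loss $12324.1.
$51715.4: truthful payoff $0, deviation payoff −$12447.2 → loss $12447.2.
$50804: truthful payoff $0, deviation payoff −$11535.8 → loss $11535.8.
$44509: truthful payoff $0, deviation payoff −$5240.8 → loss $5240.8.
$40674.9: truthful payoff $0, deviation payoff −$1406.7 → loss $1406.7.
Total loss = $13296.2 + $1333 + $12324.1 + $12447.2 + $11535.8 + $5240.8 + $1406.7 = $57583.8.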